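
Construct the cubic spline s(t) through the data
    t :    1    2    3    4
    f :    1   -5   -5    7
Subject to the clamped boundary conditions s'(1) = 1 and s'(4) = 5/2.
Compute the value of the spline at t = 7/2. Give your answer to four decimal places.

1.9625

Write M_i for s''(x_i). With h_i = 1, 1, 1 and divided differences Δ_i = -6, 0, 12, the continuity of s' gives the tridiagonal system
  1·M_0 + 4·M_1 + 1·M_2 = 6(Δ_1 - Δ_0) = 36
  1·M_1 + 4·M_2 + 1·M_3 = 6(Δ_2 - Δ_1) = 72
Clamped end conditions give two more equations: 2h_0·M_0 + h_0·M_1 = 6(Δ_0 - s'(1)) = -42 and h_2·M_2 + 2h_2·M_3 = 6(s'(4) - Δ_2) = -57.
Forward elimination and back-substitution give M_0 = -127/5, M_1 = 44/5, M_2 = 131/5, M_3 = -208/5.
On [3, 4], s(t) = -5 + 51/5·(t - 3) + 131/10·(t - 3)² - 113/10·(t - 3)³.
With (t - 3) = 1/2: s(7/2) = 157/80.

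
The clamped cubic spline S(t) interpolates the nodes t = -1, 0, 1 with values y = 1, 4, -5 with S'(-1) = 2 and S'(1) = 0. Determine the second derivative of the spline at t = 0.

-34

Put σ_i = S'' at the i-th knot. Here h = (1, 1) and Δ = (3, -9), so the interior equations h_(i-1)·σ_(i-1) + 2(h_(i-1)+h_i)·σ_i + h_i·σ_(i+1) = 6(Δ_i − Δ_(i-1)) read
  1·σ_0 + 4·σ_1 + 1·σ_2 = 6(Δ_1 - Δ_0) = -72
Clamped end conditions give two more equations: 2h_0·σ_0 + h_0·σ_1 = 6(Δ_0 - S'(-1)) = 6 and h_1·σ_1 + 2h_1·σ_2 = 6(S'(1) - Δ_1) = 54.
Forward elimination and back-substitution give σ_0 = 20, σ_1 = -34, σ_2 = 44.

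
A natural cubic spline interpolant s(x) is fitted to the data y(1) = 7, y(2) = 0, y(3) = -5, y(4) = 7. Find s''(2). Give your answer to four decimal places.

Let σ_i = s''(x_i). Step sizes h_i = 1, 1, 1; slopes of the chords Δ_i = (y_(i+1) - y_i)/h_i = -7, -5, 12.
  1·σ_0 + 4·σ_1 + 1·σ_2 = 6(Δ_1 - Δ_0) = 12
  1·σ_1 + 4·σ_2 + 1·σ_3 = 6(Δ_2 - Δ_1) = 102
Natural end conditions: σ_0 = σ_3 = 0.
Solving: σ_0 = 0, σ_1 = -18/5, σ_2 = 132/5, σ_3 = 0.

-3.6000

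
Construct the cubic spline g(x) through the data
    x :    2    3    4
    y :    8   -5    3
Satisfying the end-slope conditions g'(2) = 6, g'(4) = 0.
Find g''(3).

69

With M_i denoting the second derivative at x_i, h_i = 1, 1, and Δ_i = (y_(i+1) − y_i)/h_i = -13, 8:
  1·M_0 + 4·M_1 + 1·M_2 = 6(Δ_1 - Δ_0) = 126
Clamped end conditions give two more equations: 2h_0·M_0 + h_0·M_1 = 6(Δ_0 - g'(2)) = -114 and h_1·M_1 + 2h_1·M_2 = 6(g'(4) - Δ_1) = -48.
Solving: M_0 = -183/2, M_1 = 69, M_2 = -117/2.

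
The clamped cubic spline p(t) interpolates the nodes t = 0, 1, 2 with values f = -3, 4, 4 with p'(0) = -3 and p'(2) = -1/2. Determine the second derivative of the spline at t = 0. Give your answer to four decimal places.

41.7500

Let M_i = p''(x_i). Step sizes h_i = 1, 1; slopes of the chords Δ_i = (y_(i+1) - y_i)/h_i = 7, 0.
  1·M_0 + 4·M_1 + 1·M_2 = 6(Δ_1 - Δ_0) = -42
Clamped end conditions give two more equations: 2h_0·M_0 + h_0·M_1 = 6(Δ_0 - p'(0)) = 60 and h_1·M_1 + 2h_1·M_2 = 6(p'(2) - Δ_1) = -3.
Hence M_0 = 167/4, M_1 = -47/2, M_2 = 41/4.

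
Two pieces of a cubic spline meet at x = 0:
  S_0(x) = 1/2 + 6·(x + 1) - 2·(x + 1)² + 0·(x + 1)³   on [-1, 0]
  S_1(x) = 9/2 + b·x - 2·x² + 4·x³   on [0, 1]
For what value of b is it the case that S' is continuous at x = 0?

2

S_0'(x) = 6 - 4·(x + 1) + 0·(x + 1)², so S_0'(0) = 2. On the right, S_1'(0) = b, so b = 2.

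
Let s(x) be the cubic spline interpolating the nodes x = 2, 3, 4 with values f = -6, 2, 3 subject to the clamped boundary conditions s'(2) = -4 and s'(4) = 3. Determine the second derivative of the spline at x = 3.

Write M_i for s''(x_i). With h_i = 1, 1 and divided differences Δ_i = 8, 1, the continuity of s' gives the tridiagonal system
  1·M_0 + 4·M_1 + 1·M_2 = 6(Δ_1 - Δ_0) = -42
Clamped end conditions give two more equations: 2h_0·M_0 + h_0·M_1 = 6(Δ_0 - s'(2)) = 72 and h_1·M_1 + 2h_1·M_2 = 6(s'(4) - Δ_1) = 12.
Forward elimination and back-substitution give M_0 = 50, M_1 = -28, M_2 = 20.

-28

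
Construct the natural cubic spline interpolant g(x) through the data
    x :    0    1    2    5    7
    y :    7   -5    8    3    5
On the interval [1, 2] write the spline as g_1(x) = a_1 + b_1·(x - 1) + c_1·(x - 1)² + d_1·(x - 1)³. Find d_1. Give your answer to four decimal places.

Let m_i = g''(x_i). Step sizes h_i = 1, 1, 3, 2; slopes of the chords Δ_i = (y_(i+1) - y_i)/h_i = -12, 13, -5/3, 1.
  1·m_0 + 4·m_1 + 1·m_2 = 6(Δ_1 - Δ_0) = 150
  1·m_1 + 8·m_2 + 3·m_3 = 6(Δ_2 - Δ_1) = -88
  3·m_2 + 10·m_3 + 2·m_4 = 6(Δ_3 - Δ_2) = 16
Natural end conditions: m_0 = m_4 = 0.
Hence m_0 = 0, m_1 = 5789/137, m_2 = -2606/137, m_3 = 1001/137, m_4 = 0.
On [1, 2], with g_1(x) = a_1 + b_1·(x - 1) + c_1·(x - 1)² + d_1·(x - 1)³: c_1 = m_1/2 = 5789/274, d_1 = (m_2 - m_1)/(6h_1) = -8395/822, b_1 = Δ_1 - h_1(2m_1 + m_2)/6 = 857/411.

-10.2129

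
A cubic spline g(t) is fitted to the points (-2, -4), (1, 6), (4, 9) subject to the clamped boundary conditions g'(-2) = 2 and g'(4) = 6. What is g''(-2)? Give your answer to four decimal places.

Write m_i for g''(x_i). With h_i = 3, 3 and divided differences Δ_i = 10/3, 1, the continuity of g' gives the tridiagonal system
  3·m_0 + 12·m_1 + 3·m_2 = 6(Δ_1 - Δ_0) = -14
Clamped end conditions give two more equations: 2h_0·m_0 + h_0·m_1 = 6(Δ_0 - g'(-2)) = 8 and h_1·m_1 + 2h_1·m_2 = 6(g'(4) - Δ_1) = 30.
Solving: m_0 = 19/6, m_1 = -11/3, m_2 = 41/6.

3.1667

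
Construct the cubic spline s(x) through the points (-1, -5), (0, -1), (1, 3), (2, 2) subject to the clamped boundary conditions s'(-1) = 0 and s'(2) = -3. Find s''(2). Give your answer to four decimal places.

Put σ_i = s'' at the i-th knot. Here h = (1, 1, 1) and Δ = (4, 4, -1), so the interior equations h_(i-1)·σ_(i-1) + 2(h_(i-1)+h_i)·σ_i + h_i·σ_(i+1) = 6(Δ_i − Δ_(i-1)) read
  1·σ_0 + 4·σ_1 + 1·σ_2 = 6(Δ_1 - Δ_0) = 0
  1·σ_1 + 4·σ_2 + 1·σ_3 = 6(Δ_2 - Δ_1) = -30
Clamped end conditions give two more equations: 2h_0·σ_0 + h_0·σ_1 = 6(Δ_0 - s'(-1)) = 24 and h_2·σ_2 + 2h_2·σ_3 = 6(s'(2) - Δ_2) = -12.
Forward elimination and back-substitution give σ_0 = 64/5, σ_1 = -8/5, σ_2 = -32/5, σ_3 = -14/5.

-2.8000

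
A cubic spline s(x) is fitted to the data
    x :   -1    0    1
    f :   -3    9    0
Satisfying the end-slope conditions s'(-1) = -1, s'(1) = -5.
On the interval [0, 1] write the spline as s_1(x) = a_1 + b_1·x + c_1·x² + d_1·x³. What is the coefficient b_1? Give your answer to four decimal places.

Let m_i = s''(x_i). Step sizes h_i = 1, 1; slopes of the chords Δ_i = (y_(i+1) - y_i)/h_i = 12, -9.
  1·m_0 + 4·m_1 + 1·m_2 = 6(Δ_1 - Δ_0) = -126
Clamped end conditions give two more equations: 2h_0·m_0 + h_0·m_1 = 6(Δ_0 - s'(-1)) = 78 and h_1·m_1 + 2h_1·m_2 = 6(s'(1) - Δ_1) = 24.
Forward elimination and back-substitution give m_0 = 137/2, m_1 = -59, m_2 = 83/2.
On [0, 1], with s_1(x) = a_1 + b_1·x + c_1·x² + d_1·x³: c_1 = m_1/2 = -59/2, d_1 = (m_2 - m_1)/(6h_1) = 67/4, b_1 = Δ_1 - h_1(2m_1 + m_2)/6 = 15/4.

3.7500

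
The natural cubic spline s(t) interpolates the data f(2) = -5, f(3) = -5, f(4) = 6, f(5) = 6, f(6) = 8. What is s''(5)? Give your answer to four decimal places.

Write m_i for s''(x_i). With h_i = 1, 1, 1, 1 and divided differences Δ_i = 0, 11, 0, 2, the continuity of s' gives the tridiagonal system
  1·m_0 + 4·m_1 + 1·m_2 = 6(Δ_1 - Δ_0) = 66
  1·m_1 + 4·m_2 + 1·m_3 = 6(Δ_2 - Δ_1) = -66
  1·m_2 + 4·m_3 + 1·m_4 = 6(Δ_3 - Δ_2) = 12
Natural end conditions: m_0 = m_4 = 0.
Forward elimination and back-substitution give m_0 = 0, m_1 = 633/28, m_2 = -171/7, m_3 = 255/28, m_4 = 0.

9.1071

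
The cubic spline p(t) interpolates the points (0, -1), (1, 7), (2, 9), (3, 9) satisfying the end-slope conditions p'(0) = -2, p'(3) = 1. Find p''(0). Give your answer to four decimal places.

With M_i denoting the second derivative at x_i, h_i = 1, 1, 1, and Δ_i = (y_(i+1) − y_i)/h_i = 8, 2, 0:
  1·M_0 + 4·M_1 + 1·M_2 = 6(Δ_1 - Δ_0) = -36
  1·M_1 + 4·M_2 + 1·M_3 = 6(Δ_2 - Δ_1) = -12
Clamped end conditions give two more equations: 2h_0·M_0 + h_0·M_1 = 6(Δ_0 - p'(0)) = 60 and h_2·M_2 + 2h_2·M_3 = 6(p'(3) - Δ_2) = 6.
Solving: M_0 = 198/5, M_1 = -96/5, M_2 = 6/5, M_3 = 12/5.

39.6000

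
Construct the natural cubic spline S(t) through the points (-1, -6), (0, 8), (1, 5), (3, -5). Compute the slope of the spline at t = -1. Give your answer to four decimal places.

Put σ_i = S'' at the i-th knot. Here h = (1, 1, 2) and Δ = (14, -3, -5), so the interior equations h_(i-1)·σ_(i-1) + 2(h_(i-1)+h_i)·σ_i + h_i·σ_(i+1) = 6(Δ_i − Δ_(i-1)) read
  1·σ_0 + 4·σ_1 + 1·σ_2 = 6(Δ_1 - Δ_0) = -102
  1·σ_1 + 6·σ_2 + 2·σ_3 = 6(Δ_2 - Δ_1) = -12
Natural end conditions: σ_0 = σ_3 = 0.
Hence σ_0 = 0, σ_1 = -600/23, σ_2 = 54/23, σ_3 = 0.
On [-1, 0], S'(t) = b_0 + 2c_0·(t + 1) + 3d_0·(t + 1)² with b_0 = Δ_0 - h_0(2σ_0 + σ_1)/6 = 422/23, c_0 = σ_0/2 = 0, d_0 = (σ_1 - σ_0)/(6h_0) = -100/23. So S'(-1) = 422/23.

18.3478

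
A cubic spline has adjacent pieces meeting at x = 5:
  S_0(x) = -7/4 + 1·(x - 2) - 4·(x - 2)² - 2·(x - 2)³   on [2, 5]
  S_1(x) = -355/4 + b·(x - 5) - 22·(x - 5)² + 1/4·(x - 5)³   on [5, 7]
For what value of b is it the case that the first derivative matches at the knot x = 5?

-77

S_0'(x) = 1 - 8·(x - 2) - 6·(x - 2)², so S_0'(5) = -77. On the right, S_1'(5) = b, so b = -77.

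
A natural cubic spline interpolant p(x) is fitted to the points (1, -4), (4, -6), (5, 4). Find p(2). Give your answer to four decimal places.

-8.2222

Let m_i = p''(x_i). Step sizes h_i = 3, 1; slopes of the chords Δ_i = (y_(i+1) - y_i)/h_i = -2/3, 10.
  3·m_0 + 8·m_1 + 1·m_2 = 6(Δ_1 - Δ_0) = 64
Natural end conditions: m_0 = m_2 = 0.
Solving: m_0 = 0, m_1 = 8, m_2 = 0.
On [1, 4], p(x) = -4 - 14/3·(x - 1) + 0·(x - 1)² + 4/9·(x - 1)³.
With (x - 1) = 1: p(2) = -74/9.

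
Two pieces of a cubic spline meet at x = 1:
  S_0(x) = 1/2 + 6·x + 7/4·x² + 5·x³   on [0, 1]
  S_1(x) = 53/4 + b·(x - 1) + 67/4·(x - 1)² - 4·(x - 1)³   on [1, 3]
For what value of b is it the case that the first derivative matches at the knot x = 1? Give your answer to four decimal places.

24.5000

S_0'(x) = 6 + 7/2·x + 15·x², so S_0'(1) = 49/2. On the right, S_1'(1) = b, so b = 49/2.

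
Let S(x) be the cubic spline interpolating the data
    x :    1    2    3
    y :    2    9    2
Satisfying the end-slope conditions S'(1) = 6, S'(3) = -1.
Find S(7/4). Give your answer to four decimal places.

8.3633

Put m_i = S'' at the i-th knot. Here h = (1, 1) and Δ = (7, -7), so the interior equations h_(i-1)·m_(i-1) + 2(h_(i-1)+h_i)·m_i + h_i·m_(i+1) = 6(Δ_i − Δ_(i-1)) read
  1·m_0 + 4·m_1 + 1·m_2 = 6(Δ_1 - Δ_0) = -84
Clamped end conditions give two more equations: 2h_0·m_0 + h_0·m_1 = 6(Δ_0 - S'(1)) = 6 and h_1·m_1 + 2h_1·m_2 = 6(S'(3) - Δ_1) = 36.
Solving the tridiagonal system: m_0 = 41/2, m_1 = -35, m_2 = 71/2.
On [1, 2], S(x) = 2 + 6·(x - 1) + 41/4·(x - 1)² - 37/4·(x - 1)³.
With (x - 1) = 3/4: S(7/4) = 2141/256.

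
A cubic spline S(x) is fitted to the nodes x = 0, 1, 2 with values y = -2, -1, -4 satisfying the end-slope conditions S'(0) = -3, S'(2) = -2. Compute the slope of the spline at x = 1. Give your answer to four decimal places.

-0.2500

Let M_i = S''(x_i). Step sizes h_i = 1, 1; slopes of the chords Δ_i = (y_(i+1) - y_i)/h_i = 1, -3.
  1·M_0 + 4·M_1 + 1·M_2 = 6(Δ_1 - Δ_0) = -24
Clamped end conditions give two more equations: 2h_0·M_0 + h_0·M_1 = 6(Δ_0 - S'(0)) = 24 and h_1·M_1 + 2h_1·M_2 = 6(S'(2) - Δ_1) = 6.
Hence M_0 = 37/2, M_1 = -13, M_2 = 19/2.
On [1, 2], S'(x) = b_1 + 2c_1·(x - 1) + 3d_1·(x - 1)² with b_1 = Δ_1 - h_1(2M_1 + M_2)/6 = -1/4, c_1 = M_1/2 = -13/2, d_1 = (M_2 - M_1)/(6h_1) = 15/4. So S'(1) = -1/4.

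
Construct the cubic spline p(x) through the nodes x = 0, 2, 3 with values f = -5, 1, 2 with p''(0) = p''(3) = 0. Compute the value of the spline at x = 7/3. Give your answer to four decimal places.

Write M_i for p''(x_i). With h_i = 2, 1 and divided differences Δ_i = 3, 1, the continuity of p' gives the tridiagonal system
  2·M_0 + 6·M_1 + 1·M_2 = 6(Δ_1 - Δ_0) = -12
Natural end conditions: M_0 = M_2 = 0.
Hence M_0 = 0, M_1 = -2, M_2 = 0.
On [2, 3], p(x) = 1 + 5/3·(x - 2) - 1·(x - 2)² + 1/3·(x - 2)³.
With (x - 2) = 1/3: p(7/3) = 118/81.

1.4568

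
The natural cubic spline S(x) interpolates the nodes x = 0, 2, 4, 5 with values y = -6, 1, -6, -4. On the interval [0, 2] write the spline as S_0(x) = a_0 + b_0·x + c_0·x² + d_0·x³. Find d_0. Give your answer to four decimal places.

-0.6023

Write M_i for S''(x_i). With h_i = 2, 2, 1 and divided differences Δ_i = 7/2, -7/2, 2, the continuity of S' gives the tridiagonal system
  2·M_0 + 8·M_1 + 2·M_2 = 6(Δ_1 - Δ_0) = -42
  2·M_1 + 6·M_2 + 1·M_3 = 6(Δ_2 - Δ_1) = 33
Natural end conditions: M_0 = M_3 = 0.
Solving: M_0 = 0, M_1 = -159/22, M_2 = 87/11, M_3 = 0.
On [0, 2], with S_0(x) = a_0 + b_0·x + c_0·x² + d_0·x³: c_0 = M_0/2 = 0, d_0 = (M_1 - M_0)/(6h_0) = -53/88, b_0 = Δ_0 - h_0(2M_0 + M_1)/6 = 65/11.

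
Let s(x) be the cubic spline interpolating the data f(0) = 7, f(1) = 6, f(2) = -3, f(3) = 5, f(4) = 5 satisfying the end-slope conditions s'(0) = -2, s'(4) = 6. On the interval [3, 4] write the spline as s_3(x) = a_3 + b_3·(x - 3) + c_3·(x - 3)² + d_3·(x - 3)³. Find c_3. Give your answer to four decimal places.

-15.0714

Write σ_i for s''(x_i). With h_i = 1, 1, 1, 1 and divided differences Δ_i = -1, -9, 8, 0, the continuity of s' gives the tridiagonal system
  1·σ_0 + 4·σ_1 + 1·σ_2 = 6(Δ_1 - Δ_0) = -48
  1·σ_1 + 4·σ_2 + 1·σ_3 = 6(Δ_2 - Δ_1) = 102
  1·σ_2 + 4·σ_3 + 1·σ_4 = 6(Δ_3 - Δ_2) = -48
Clamped end conditions give two more equations: 2h_0·σ_0 + h_0·σ_1 = 6(Δ_0 - s'(0)) = 6 and h_3·σ_3 + 2h_3·σ_4 = 6(s'(4) - Δ_3) = 36.
Solving: σ_0 = 223/14, σ_1 = -181/7, σ_2 = 79/2, σ_3 = -211/7, σ_4 = 463/14.
On [3, 4], with s_3(x) = a_3 + b_3·(x - 3) + c_3·(x - 3)² + d_3·(x - 3)³: c_3 = σ_3/2 = -211/14, d_3 = (σ_4 - σ_3)/(6h_3) = 295/28, b_3 = Δ_3 - h_3(2σ_3 + σ_4)/6 = 127/28.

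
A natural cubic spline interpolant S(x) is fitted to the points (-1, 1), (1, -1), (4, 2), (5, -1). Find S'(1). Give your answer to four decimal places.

Let σ_i = S''(x_i). Step sizes h_i = 2, 3, 1; slopes of the chords Δ_i = (y_(i+1) - y_i)/h_i = -1, 1, -3.
  2·σ_0 + 10·σ_1 + 3·σ_2 = 6(Δ_1 - Δ_0) = 12
  3·σ_1 + 8·σ_2 + 1·σ_3 = 6(Δ_2 - Δ_1) = -24
Natural end conditions: σ_0 = σ_3 = 0.
Forward elimination and back-substitution give σ_0 = 0, σ_1 = 168/71, σ_2 = -276/71, σ_3 = 0.
On [1, 4], S'(x) = b_1 + 2c_1·(x - 1) + 3d_1·(x - 1)² with b_1 = Δ_1 - h_1(2σ_1 + σ_2)/6 = 41/71, c_1 = σ_1/2 = 84/71, d_1 = (σ_2 - σ_1)/(6h_1) = -74/213. So S'(1) = 41/71.

0.5775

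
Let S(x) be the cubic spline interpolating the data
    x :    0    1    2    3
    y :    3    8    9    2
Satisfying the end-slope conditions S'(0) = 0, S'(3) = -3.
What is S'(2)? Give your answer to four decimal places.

Write M_i for S''(x_i). With h_i = 1, 1, 1 and divided differences Δ_i = 5, 1, -7, the continuity of S' gives the tridiagonal system
  1·M_0 + 4·M_1 + 1·M_2 = 6(Δ_1 - Δ_0) = -24
  1·M_1 + 4·M_2 + 1·M_3 = 6(Δ_2 - Δ_1) = -48
Clamped end conditions give two more equations: 2h_0·M_0 + h_0·M_1 = 6(Δ_0 - S'(0)) = 30 and h_2·M_2 + 2h_2·M_3 = 6(S'(3) - Δ_2) = 24.
Solving the tridiagonal system: M_0 = 92/5, M_1 = -34/5, M_2 = -76/5, M_3 = 98/5.
On [2, 3], S'(x) = b_2 + 2c_2·(x - 2) + 3d_2·(x - 2)² with b_2 = Δ_2 - h_2(2M_2 + M_3)/6 = -26/5, c_2 = M_2/2 = -38/5, d_2 = (M_3 - M_2)/(6h_2) = 29/5. So S'(2) = -26/5.

-5.2000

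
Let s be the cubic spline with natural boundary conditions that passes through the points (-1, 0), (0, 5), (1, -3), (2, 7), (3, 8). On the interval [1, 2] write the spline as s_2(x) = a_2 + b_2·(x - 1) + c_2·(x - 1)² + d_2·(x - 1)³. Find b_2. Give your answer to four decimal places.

0.5000

Write M_i for s''(x_i). With h_i = 1, 1, 1, 1 and divided differences Δ_i = 5, -8, 10, 1, the continuity of s' gives the tridiagonal system
  1·M_0 + 4·M_1 + 1·M_2 = 6(Δ_1 - Δ_0) = -78
  1·M_1 + 4·M_2 + 1·M_3 = 6(Δ_2 - Δ_1) = 108
  1·M_2 + 4·M_3 + 1·M_4 = 6(Δ_3 - Δ_2) = -54
Natural end conditions: M_0 = M_4 = 0.
Hence M_0 = 0, M_1 = -207/7, M_2 = 282/7, M_3 = -165/7, M_4 = 0.
On [1, 2], with s_2(x) = a_2 + b_2·(x - 1) + c_2·(x - 1)² + d_2·(x - 1)³: c_2 = M_2/2 = 141/7, d_2 = (M_3 - M_2)/(6h_2) = -149/14, b_2 = Δ_2 - h_2(2M_2 + M_3)/6 = 1/2.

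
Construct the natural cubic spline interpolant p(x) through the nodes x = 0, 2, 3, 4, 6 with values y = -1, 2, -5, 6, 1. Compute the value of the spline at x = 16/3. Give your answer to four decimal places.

With M_i denoting the second derivative at x_i, h_i = 2, 1, 1, 2, and Δ_i = (y_(i+1) − y_i)/h_i = 3/2, -7, 11, -5/2:
  2·M_0 + 6·M_1 + 1·M_2 = 6(Δ_1 - Δ_0) = -51
  1·M_1 + 4·M_2 + 1·M_3 = 6(Δ_2 - Δ_1) = 108
  1·M_2 + 6·M_3 + 2·M_4 = 6(Δ_3 - Δ_2) = -81
Natural end conditions: M_0 = M_4 = 0.
Forward elimination and back-substitution give M_0 = 0, M_1 = -317/22, M_2 = 390/11, M_3 = -427/22, M_4 = 0.
On [4, 6], p(x) = 6 + 689/66·(x - 4) - 427/44·(x - 4)² + 427/264·(x - 4)³.
With (x - 4) = 4/3: p(16/3) = 5792/891.

6.5006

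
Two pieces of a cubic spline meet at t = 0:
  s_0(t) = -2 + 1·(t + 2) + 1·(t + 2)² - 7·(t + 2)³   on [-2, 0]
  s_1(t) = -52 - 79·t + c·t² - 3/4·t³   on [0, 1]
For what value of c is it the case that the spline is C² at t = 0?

-41

s_0''(t) = 2 - 42·(t + 2), so s_0''(0) = -82. On the right, s_1''(0) = 2c, so c = -41.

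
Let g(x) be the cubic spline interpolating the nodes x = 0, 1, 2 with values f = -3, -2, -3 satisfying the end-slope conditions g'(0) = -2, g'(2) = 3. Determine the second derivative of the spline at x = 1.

Put σ_i = g'' at the i-th knot. Here h = (1, 1) and Δ = (1, -1), so the interior equations h_(i-1)·σ_(i-1) + 2(h_(i-1)+h_i)·σ_i + h_i·σ_(i+1) = 6(Δ_i − Δ_(i-1)) read
  1·σ_0 + 4·σ_1 + 1·σ_2 = 6(Δ_1 - Δ_0) = -12
Clamped end conditions give two more equations: 2h_0·σ_0 + h_0·σ_1 = 6(Δ_0 - g'(0)) = 18 and h_1·σ_1 + 2h_1·σ_2 = 6(g'(2) - Δ_1) = 24.
Hence σ_0 = 29/2, σ_1 = -11, σ_2 = 35/2.

-11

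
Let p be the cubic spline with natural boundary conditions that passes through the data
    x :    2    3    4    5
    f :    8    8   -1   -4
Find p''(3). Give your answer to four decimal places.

Let M_i = p''(x_i). Step sizes h_i = 1, 1, 1; slopes of the chords Δ_i = (y_(i+1) - y_i)/h_i = 0, -9, -3.
  1·M_0 + 4·M_1 + 1·M_2 = 6(Δ_1 - Δ_0) = -54
  1·M_1 + 4·M_2 + 1·M_3 = 6(Δ_2 - Δ_1) = 36
Natural end conditions: M_0 = M_3 = 0.
Solving: M_0 = 0, M_1 = -84/5, M_2 = 66/5, M_3 = 0.

-16.8000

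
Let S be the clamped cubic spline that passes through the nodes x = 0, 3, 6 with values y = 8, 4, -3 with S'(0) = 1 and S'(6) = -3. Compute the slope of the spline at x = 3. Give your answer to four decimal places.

-2.2500

With m_i denoting the second derivative at x_i, h_i = 3, 3, and Δ_i = (y_(i+1) − y_i)/h_i = -4/3, -7/3:
  3·m_0 + 12·m_1 + 3·m_2 = 6(Δ_1 - Δ_0) = -6
Clamped end conditions give two more equations: 2h_0·m_0 + h_0·m_1 = 6(Δ_0 - S'(0)) = -14 and h_1·m_1 + 2h_1·m_2 = 6(S'(6) - Δ_1) = -4.
Solving the tridiagonal system: m_0 = -5/2, m_1 = 1/3, m_2 = -5/6.
On [3, 6], S'(x) = b_1 + 2c_1·(x - 3) + 3d_1·(x - 3)² with b_1 = Δ_1 - h_1(2m_1 + m_2)/6 = -9/4, c_1 = m_1/2 = 1/6, d_1 = (m_2 - m_1)/(6h_1) = -7/108. So S'(3) = -9/4.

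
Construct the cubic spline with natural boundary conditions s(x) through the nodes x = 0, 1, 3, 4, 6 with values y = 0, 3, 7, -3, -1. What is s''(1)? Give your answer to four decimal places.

Put M_i = s'' at the i-th knot. Here h = (1, 2, 1, 2) and Δ = (3, 2, -10, 1), so the interior equations h_(i-1)·M_(i-1) + 2(h_(i-1)+h_i)·M_i + h_i·M_(i+1) = 6(Δ_i − Δ_(i-1)) read
  1·M_0 + 6·M_1 + 2·M_2 = 6(Δ_1 - Δ_0) = -6
  2·M_1 + 6·M_2 + 1·M_3 = 6(Δ_2 - Δ_1) = -72
  1·M_2 + 6·M_3 + 2·M_4 = 6(Δ_3 - Δ_2) = 66
Natural end conditions: M_0 = M_4 = 0.
Forward elimination and back-substitution give M_0 = 0, M_1 = 131/31, M_2 = -486/31, M_3 = 422/31, M_4 = 0.

4.2258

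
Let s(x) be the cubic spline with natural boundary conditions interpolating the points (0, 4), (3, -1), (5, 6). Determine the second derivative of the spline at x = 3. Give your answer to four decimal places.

Put M_i = s'' at the i-th knot. Here h = (3, 2) and Δ = (-5/3, 7/2), so the interior equations h_(i-1)·M_(i-1) + 2(h_(i-1)+h_i)·M_i + h_i·M_(i+1) = 6(Δ_i − Δ_(i-1)) read
  3·M_0 + 10·M_1 + 2·M_2 = 6(Δ_1 - Δ_0) = 31
Natural end conditions: M_0 = M_2 = 0.
Hence M_0 = 0, M_1 = 31/10, M_2 = 0.

3.1000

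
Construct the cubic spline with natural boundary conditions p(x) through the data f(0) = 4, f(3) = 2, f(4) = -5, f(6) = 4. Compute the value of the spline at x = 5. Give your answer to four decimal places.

-3.6383

Put M_i = p'' at the i-th knot. Here h = (3, 1, 2) and Δ = (-2/3, -7, 9/2), so the interior equations h_(i-1)·M_(i-1) + 2(h_(i-1)+h_i)·M_i + h_i·M_(i+1) = 6(Δ_i − Δ_(i-1)) read
  3·M_0 + 8·M_1 + 1·M_2 = 6(Δ_1 - Δ_0) = -38
  1·M_1 + 6·M_2 + 2·M_3 = 6(Δ_2 - Δ_1) = 69
Natural end conditions: M_0 = M_3 = 0.
Solving the tridiagonal system: M_0 = 0, M_1 = -297/47, M_2 = 590/47, M_3 = 0.
On [4, 6], p(x) = -5 - 1091/282·(x - 4) + 295/47·(x - 4)² - 295/282·(x - 4)³.
With (x - 4) = 1: p(5) = -171/47.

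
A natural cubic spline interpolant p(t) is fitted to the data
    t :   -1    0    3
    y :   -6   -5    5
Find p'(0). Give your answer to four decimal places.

1.5833

Write M_i for p''(x_i). With h_i = 1, 3 and divided differences Δ_i = 1, 10/3, the continuity of p' gives the tridiagonal system
  1·M_0 + 8·M_1 + 3·M_2 = 6(Δ_1 - Δ_0) = 14
Natural end conditions: M_0 = M_2 = 0.
Forward elimination and back-substitution give M_0 = 0, M_1 = 7/4, M_2 = 0.
On [0, 3], p'(t) = b_1 + 2c_1·t + 3d_1·t² with b_1 = Δ_1 - h_1(2M_1 + M_2)/6 = 19/12, c_1 = M_1/2 = 7/8, d_1 = (M_2 - M_1)/(6h_1) = -7/72. So p'(0) = 19/12.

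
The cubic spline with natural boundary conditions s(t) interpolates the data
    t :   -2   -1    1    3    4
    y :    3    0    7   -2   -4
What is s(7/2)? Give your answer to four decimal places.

-3.3625

Write m_i for s''(x_i). With h_i = 1, 2, 2, 1 and divided differences Δ_i = -3, 7/2, -9/2, -2, the continuity of s' gives the tridiagonal system
  1·m_0 + 6·m_1 + 2·m_2 = 6(Δ_1 - Δ_0) = 39
  2·m_1 + 8·m_2 + 2·m_3 = 6(Δ_2 - Δ_1) = -48
  2·m_2 + 6·m_3 + 1·m_4 = 6(Δ_3 - Δ_2) = 15
Natural end conditions: m_0 = m_4 = 0.
Hence m_0 = 0, m_1 = 49/5, m_2 = -99/10, m_3 = 29/5, m_4 = 0.
On [3, 4], s(t) = -2 - 59/15·(t - 3) + 29/10·(t - 3)² - 29/30·(t - 3)³.
With (t - 3) = 1/2: s(7/2) = -269/80.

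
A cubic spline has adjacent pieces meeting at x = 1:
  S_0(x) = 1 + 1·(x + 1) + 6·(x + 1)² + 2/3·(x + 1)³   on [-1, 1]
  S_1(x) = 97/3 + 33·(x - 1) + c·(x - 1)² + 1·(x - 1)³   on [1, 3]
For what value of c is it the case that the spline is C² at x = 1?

S_0''(x) = 12 + 4·(x + 1), so S_0''(1) = 20. On the right, S_1''(1) = 2c, so c = 10.

10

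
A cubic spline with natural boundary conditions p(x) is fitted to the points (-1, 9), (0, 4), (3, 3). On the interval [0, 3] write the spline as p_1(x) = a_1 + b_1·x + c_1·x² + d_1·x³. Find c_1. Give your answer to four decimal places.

1.7500

Write m_i for p''(x_i). With h_i = 1, 3 and divided differences Δ_i = -5, -1/3, the continuity of p' gives the tridiagonal system
  1·m_0 + 8·m_1 + 3·m_2 = 6(Δ_1 - Δ_0) = 28
Natural end conditions: m_0 = m_2 = 0.
Forward elimination and back-substitution give m_0 = 0, m_1 = 7/2, m_2 = 0.
On [0, 3], with p_1(x) = a_1 + b_1·x + c_1·x² + d_1·x³: c_1 = m_1/2 = 7/4, d_1 = (m_2 - m_1)/(6h_1) = -7/36, b_1 = Δ_1 - h_1(2m_1 + m_2)/6 = -23/6.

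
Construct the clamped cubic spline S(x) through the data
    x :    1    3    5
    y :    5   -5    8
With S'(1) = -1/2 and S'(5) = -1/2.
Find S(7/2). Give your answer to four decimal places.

-2.5352

Let M_i = S''(x_i). Step sizes h_i = 2, 2; slopes of the chords Δ_i = (y_(i+1) - y_i)/h_i = -5, 13/2.
  2·M_0 + 8·M_1 + 2·M_2 = 6(Δ_1 - Δ_0) = 69
Clamped end conditions give two more equations: 2h_0·M_0 + h_0·M_1 = 6(Δ_0 - S'(1)) = -27 and h_1·M_1 + 2h_1·M_2 = 6(S'(5) - Δ_1) = -42.
Forward elimination and back-substitution give M_0 = -123/8, M_1 = 69/4, M_2 = -153/8.
On [3, 5], S(x) = -5 + 11/8·(x - 3) + 69/8·(x - 3)² - 97/32·(x - 3)³.
With (x - 3) = 1/2: S(7/2) = -649/256.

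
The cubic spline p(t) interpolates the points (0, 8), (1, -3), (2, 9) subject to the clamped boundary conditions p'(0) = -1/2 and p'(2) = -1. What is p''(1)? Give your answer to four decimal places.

69.5000

Write σ_i for p''(x_i). With h_i = 1, 1 and divided differences Δ_i = -11, 12, the continuity of p' gives the tridiagonal system
  1·σ_0 + 4·σ_1 + 1·σ_2 = 6(Δ_1 - Δ_0) = 138
Clamped end conditions give two more equations: 2h_0·σ_0 + h_0·σ_1 = 6(Δ_0 - p'(0)) = -63 and h_1·σ_1 + 2h_1·σ_2 = 6(p'(2) - Δ_1) = -78.
Solving the tridiagonal system: σ_0 = -265/4, σ_1 = 139/2, σ_2 = -295/4.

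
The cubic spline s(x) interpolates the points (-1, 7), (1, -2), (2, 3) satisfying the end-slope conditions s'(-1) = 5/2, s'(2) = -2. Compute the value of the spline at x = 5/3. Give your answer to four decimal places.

2.2222

Write m_i for s''(x_i). With h_i = 2, 1 and divided differences Δ_i = -9/2, 5, the continuity of s' gives the tridiagonal system
  2·m_0 + 6·m_1 + 1·m_2 = 6(Δ_1 - Δ_0) = 57
Clamped end conditions give two more equations: 2h_0·m_0 + h_0·m_1 = 6(Δ_0 - s'(-1)) = -42 and h_1·m_1 + 2h_1·m_2 = 6(s'(2) - Δ_1) = -42.
Forward elimination and back-substitution give m_0 = -43/2, m_1 = 22, m_2 = -32.
On [1, 2], s(x) = -2 + 3·(x - 1) + 11·(x - 1)² - 9·(x - 1)³.
With (x - 1) = 2/3: s(5/3) = 20/9.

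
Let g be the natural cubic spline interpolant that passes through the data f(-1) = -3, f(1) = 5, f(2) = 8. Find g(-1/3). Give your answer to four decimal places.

-0.1358

With M_i denoting the second derivative at x_i, h_i = 2, 1, and Δ_i = (y_(i+1) − y_i)/h_i = 4, 3:
  2·M_0 + 6·M_1 + 1·M_2 = 6(Δ_1 - Δ_0) = -6
Natural end conditions: M_0 = M_2 = 0.
Forward elimination and back-substitution give M_0 = 0, M_1 = -1, M_2 = 0.
On [-1, 1], g(t) = -3 + 13/3·(t + 1) + 0·(t + 1)² - 1/12·(t + 1)³.
With (t + 1) = 2/3: g(-1/3) = -11/81.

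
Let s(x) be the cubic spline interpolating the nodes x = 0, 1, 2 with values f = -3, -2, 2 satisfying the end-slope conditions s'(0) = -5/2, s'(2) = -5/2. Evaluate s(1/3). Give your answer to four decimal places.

-3.4815

With M_i denoting the second derivative at x_i, h_i = 1, 1, and Δ_i = (y_(i+1) − y_i)/h_i = 1, 4:
  1·M_0 + 4·M_1 + 1·M_2 = 6(Δ_1 - Δ_0) = 18
Clamped end conditions give two more equations: 2h_0·M_0 + h_0·M_1 = 6(Δ_0 - s'(0)) = 21 and h_1·M_1 + 2h_1·M_2 = 6(s'(2) - Δ_1) = -39.
Solving the tridiagonal system: M_0 = 6, M_1 = 9, M_2 = -24.
On [0, 1], s(x) = -3 - 5/2·x + 3·x² + 1/2·x³.
With x = 1/3: s(1/3) = -94/27.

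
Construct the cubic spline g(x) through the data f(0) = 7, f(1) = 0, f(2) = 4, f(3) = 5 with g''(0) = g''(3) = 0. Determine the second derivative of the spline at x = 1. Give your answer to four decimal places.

With M_i denoting the second derivative at x_i, h_i = 1, 1, 1, and Δ_i = (y_(i+1) − y_i)/h_i = -7, 4, 1:
  1·M_0 + 4·M_1 + 1·M_2 = 6(Δ_1 - Δ_0) = 66
  1·M_1 + 4·M_2 + 1·M_3 = 6(Δ_2 - Δ_1) = -18
Natural end conditions: M_0 = M_3 = 0.
Forward elimination and back-substitution give M_0 = 0, M_1 = 94/5, M_2 = -46/5, M_3 = 0.

18.8000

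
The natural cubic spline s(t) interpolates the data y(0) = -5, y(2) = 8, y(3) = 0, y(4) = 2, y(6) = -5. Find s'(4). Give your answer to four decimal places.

2.5909

Put m_i = s'' at the i-th knot. Here h = (2, 1, 1, 2) and Δ = (13/2, -8, 2, -7/2), so the interior equations h_(i-1)·m_(i-1) + 2(h_(i-1)+h_i)·m_i + h_i·m_(i+1) = 6(Δ_i − Δ_(i-1)) read
  2·m_0 + 6·m_1 + 1·m_2 = 6(Δ_1 - Δ_0) = -87
  1·m_1 + 4·m_2 + 1·m_3 = 6(Δ_2 - Δ_1) = 60
  1·m_2 + 6·m_3 + 2·m_4 = 6(Δ_3 - Δ_2) = -33
Natural end conditions: m_0 = m_4 = 0.
Hence m_0 = 0, m_1 = -399/22, m_2 = 240/11, m_3 = -201/22, m_4 = 0.
On [4, 6], s'(t) = b_3 + 2c_3·(t - 4) + 3d_3·(t - 4)² with b_3 = Δ_3 - h_3(2m_3 + m_4)/6 = 57/22, c_3 = m_3/2 = -201/44, d_3 = (m_4 - m_3)/(6h_3) = 67/88. So s'(4) = 57/22.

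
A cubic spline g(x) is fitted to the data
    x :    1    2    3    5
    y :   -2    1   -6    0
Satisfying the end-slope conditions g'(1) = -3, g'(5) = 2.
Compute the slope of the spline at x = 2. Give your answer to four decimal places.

Let σ_i = g''(x_i). Step sizes h_i = 1, 1, 2; slopes of the chords Δ_i = (y_(i+1) - y_i)/h_i = 3, -7, 3.
  1·σ_0 + 4·σ_1 + 1·σ_2 = 6(Δ_1 - Δ_0) = -60
  1·σ_1 + 6·σ_2 + 2·σ_3 = 6(Δ_2 - Δ_1) = 60
Clamped end conditions give two more equations: 2h_0·σ_0 + h_0·σ_1 = 6(Δ_0 - g'(1)) = 36 and h_2·σ_2 + 2h_2·σ_3 = 6(g'(5) - Δ_2) = -6.
Forward elimination and back-substitution give σ_0 = 349/11, σ_1 = -302/11, σ_2 = 199/11, σ_3 = -116/11.
On [2, 3], g'(x) = b_1 + 2c_1·(x - 2) + 3d_1·(x - 2)² with b_1 = Δ_1 - h_1(2σ_1 + σ_2)/6 = -19/22, c_1 = σ_1/2 = -151/11, d_1 = (σ_2 - σ_1)/(6h_1) = 167/22. So g'(2) = -19/22.

-0.8636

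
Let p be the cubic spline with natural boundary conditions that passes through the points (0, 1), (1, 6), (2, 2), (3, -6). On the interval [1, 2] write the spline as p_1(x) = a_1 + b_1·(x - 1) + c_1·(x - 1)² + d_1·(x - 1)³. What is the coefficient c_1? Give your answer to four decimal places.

Put M_i = p'' at the i-th knot. Here h = (1, 1, 1) and Δ = (5, -4, -8), so the interior equations h_(i-1)·M_(i-1) + 2(h_(i-1)+h_i)·M_i + h_i·M_(i+1) = 6(Δ_i − Δ_(i-1)) read
  1·M_0 + 4·M_1 + 1·M_2 = 6(Δ_1 - Δ_0) = -54
  1·M_1 + 4·M_2 + 1·M_3 = 6(Δ_2 - Δ_1) = -24
Natural end conditions: M_0 = M_3 = 0.
Hence M_0 = 0, M_1 = -64/5, M_2 = -14/5, M_3 = 0.
On [1, 2], with p_1(x) = a_1 + b_1·(x - 1) + c_1·(x - 1)² + d_1·(x - 1)³: c_1 = M_1/2 = -32/5, d_1 = (M_2 - M_1)/(6h_1) = 5/3, b_1 = Δ_1 - h_1(2M_1 + M_2)/6 = 11/15.

-6.4000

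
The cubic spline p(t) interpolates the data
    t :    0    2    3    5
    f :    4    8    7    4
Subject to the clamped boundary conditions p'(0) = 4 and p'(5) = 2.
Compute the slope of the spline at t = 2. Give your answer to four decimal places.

With M_i denoting the second derivative at x_i, h_i = 2, 1, 2, and Δ_i = (y_(i+1) − y_i)/h_i = 2, -1, -3/2:
  2·M_0 + 6·M_1 + 1·M_2 = 6(Δ_1 - Δ_0) = -18
  1·M_1 + 6·M_2 + 2·M_3 = 6(Δ_2 - Δ_1) = -3
Clamped end conditions give two more equations: 2h_0·M_0 + h_0·M_1 = 6(Δ_0 - p'(0)) = -12 and h_2·M_2 + 2h_2·M_3 = 6(p'(5) - Δ_2) = 21.
Forward elimination and back-substitution give M_0 = -65/32, M_1 = -31/16, M_2 = -37/16, M_3 = 205/32.
On [2, 3], p'(t) = b_1 + 2c_1·(t - 2) + 3d_1·(t - 2)² with b_1 = Δ_1 - h_1(2M_1 + M_2)/6 = 1/32, c_1 = M_1/2 = -31/32, d_1 = (M_2 - M_1)/(6h_1) = -1/16. So p'(2) = 1/32.

0.0313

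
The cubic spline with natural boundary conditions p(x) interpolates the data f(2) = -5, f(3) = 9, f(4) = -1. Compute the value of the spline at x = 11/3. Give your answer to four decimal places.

Write m_i for p''(x_i). With h_i = 1, 1 and divided differences Δ_i = 14, -10, the continuity of p' gives the tridiagonal system
  1·m_0 + 4·m_1 + 1·m_2 = 6(Δ_1 - Δ_0) = -144
Natural end conditions: m_0 = m_2 = 0.
Solving: m_0 = 0, m_1 = -36, m_2 = 0.
On [3, 4], p(x) = 9 + 2·(x - 3) - 18·(x - 3)² + 6·(x - 3)³.
With (x - 3) = 2/3: p(11/3) = 37/9.

4.1111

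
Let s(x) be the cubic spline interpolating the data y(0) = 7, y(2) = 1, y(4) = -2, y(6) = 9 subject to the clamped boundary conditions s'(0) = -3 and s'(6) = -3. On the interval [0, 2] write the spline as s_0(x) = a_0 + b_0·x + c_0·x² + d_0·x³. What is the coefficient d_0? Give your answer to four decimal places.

Let M_i = s''(x_i). Step sizes h_i = 2, 2, 2; slopes of the chords Δ_i = (y_(i+1) - y_i)/h_i = -3, -3/2, 11/2.
  2·M_0 + 8·M_1 + 2·M_2 = 6(Δ_1 - Δ_0) = 9
  2·M_1 + 8·M_2 + 2·M_3 = 6(Δ_2 - Δ_1) = 42
Clamped end conditions give two more equations: 2h_0·M_0 + h_0·M_1 = 6(Δ_0 - s'(0)) = 0 and h_2·M_2 + 2h_2·M_3 = 6(s'(6) - Δ_2) = -51.
Solving the tridiagonal system: M_0 = 4/5, M_1 = -8/5, M_2 = 101/10, M_3 = -89/5.
On [0, 2], with s_0(x) = a_0 + b_0·x + c_0·x² + d_0·x³: c_0 = M_0/2 = 2/5, d_0 = (M_1 - M_0)/(6h_0) = -1/5, b_0 = Δ_0 - h_0(2M_0 + M_1)/6 = -3.

-0.2000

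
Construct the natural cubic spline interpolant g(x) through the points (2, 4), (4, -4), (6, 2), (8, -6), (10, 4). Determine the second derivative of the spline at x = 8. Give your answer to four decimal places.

Write M_i for g''(x_i). With h_i = 2, 2, 2, 2 and divided differences Δ_i = -4, 3, -4, 5, the continuity of g' gives the tridiagonal system
  2·M_0 + 8·M_1 + 2·M_2 = 6(Δ_1 - Δ_0) = 42
  2·M_1 + 8·M_2 + 2·M_3 = 6(Δ_2 - Δ_1) = -42
  2·M_2 + 8·M_3 + 2·M_4 = 6(Δ_3 - Δ_2) = 54
Natural end conditions: M_0 = M_4 = 0.
Solving: M_0 = 0, M_1 = 213/28, M_2 = -66/7, M_3 = 255/28, M_4 = 0.

9.1071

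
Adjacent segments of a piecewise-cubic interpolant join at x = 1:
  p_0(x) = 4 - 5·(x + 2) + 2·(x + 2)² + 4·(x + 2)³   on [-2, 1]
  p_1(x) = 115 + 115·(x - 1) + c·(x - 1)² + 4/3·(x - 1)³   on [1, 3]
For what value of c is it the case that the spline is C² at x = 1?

38

p_0''(x) = 4 + 24·(x + 2), so p_0''(1) = 76. On the right, p_1''(1) = 2c, so c = 38.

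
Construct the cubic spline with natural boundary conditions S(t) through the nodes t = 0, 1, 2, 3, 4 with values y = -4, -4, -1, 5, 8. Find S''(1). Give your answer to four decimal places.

Write m_i for S''(x_i). With h_i = 1, 1, 1, 1 and divided differences Δ_i = 0, 3, 6, 3, the continuity of S' gives the tridiagonal system
  1·m_0 + 4·m_1 + 1·m_2 = 6(Δ_1 - Δ_0) = 18
  1·m_1 + 4·m_2 + 1·m_3 = 6(Δ_2 - Δ_1) = 18
  1·m_2 + 4·m_3 + 1·m_4 = 6(Δ_3 - Δ_2) = -18
Natural end conditions: m_0 = m_4 = 0.
Solving the tridiagonal system: m_0 = 0, m_1 = 45/14, m_2 = 36/7, m_3 = -81/14, m_4 = 0.

3.2143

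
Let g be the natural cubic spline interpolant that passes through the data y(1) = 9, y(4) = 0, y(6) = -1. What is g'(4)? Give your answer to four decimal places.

Write M_i for g''(x_i). With h_i = 3, 2 and divided differences Δ_i = -3, -1/2, the continuity of g' gives the tridiagonal system
  3·M_0 + 10·M_1 + 2·M_2 = 6(Δ_1 - Δ_0) = 15
Natural end conditions: M_0 = M_2 = 0.
Solving the tridiagonal system: M_0 = 0, M_1 = 3/2, M_2 = 0.
On [4, 6], g'(x) = b_1 + 2c_1·(x - 4) + 3d_1·(x - 4)² with b_1 = Δ_1 - h_1(2M_1 + M_2)/6 = -3/2, c_1 = M_1/2 = 3/4, d_1 = (M_2 - M_1)/(6h_1) = -1/8. So g'(4) = -3/2.

-1.5000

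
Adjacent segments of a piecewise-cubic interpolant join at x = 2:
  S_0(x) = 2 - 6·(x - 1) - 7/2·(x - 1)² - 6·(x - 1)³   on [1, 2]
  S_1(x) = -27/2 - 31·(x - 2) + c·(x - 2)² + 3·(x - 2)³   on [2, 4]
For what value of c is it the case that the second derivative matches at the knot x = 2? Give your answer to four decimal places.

-21.5000

S_0''(x) = -7 - 36·(x - 1), so S_0''(2) = -43. On the right, S_1''(2) = 2c, so c = -43/2.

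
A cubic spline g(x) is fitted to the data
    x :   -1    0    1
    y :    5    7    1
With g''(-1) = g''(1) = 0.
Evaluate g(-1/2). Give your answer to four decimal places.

6.7500

Put M_i = g'' at the i-th knot. Here h = (1, 1) and Δ = (2, -6), so the interior equations h_(i-1)·M_(i-1) + 2(h_(i-1)+h_i)·M_i + h_i·M_(i+1) = 6(Δ_i − Δ_(i-1)) read
  1·M_0 + 4·M_1 + 1·M_2 = 6(Δ_1 - Δ_0) = -48
Natural end conditions: M_0 = M_2 = 0.
Forward elimination and back-substitution give M_0 = 0, M_1 = -12, M_2 = 0.
On [-1, 0], g(x) = 5 + 4·(x + 1) + 0·(x + 1)² - 2·(x + 1)³.
With (x + 1) = 1/2: g(-1/2) = 27/4.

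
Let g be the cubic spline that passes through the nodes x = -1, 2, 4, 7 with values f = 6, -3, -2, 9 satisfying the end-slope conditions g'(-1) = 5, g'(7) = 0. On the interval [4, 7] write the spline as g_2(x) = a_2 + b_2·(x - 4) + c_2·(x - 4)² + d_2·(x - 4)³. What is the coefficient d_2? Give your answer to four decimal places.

Let m_i = g''(x_i). Step sizes h_i = 3, 2, 3; slopes of the chords Δ_i = (y_(i+1) - y_i)/h_i = -3, 1/2, 11/3.
  3·m_0 + 10·m_1 + 2·m_2 = 6(Δ_1 - Δ_0) = 21
  2·m_1 + 10·m_2 + 3·m_3 = 6(Δ_2 - Δ_1) = 19
Clamped end conditions give two more equations: 2h_0·m_0 + h_0·m_1 = 6(Δ_0 - g'(-1)) = -48 and h_2·m_2 + 2h_2·m_3 = 6(g'(7) - Δ_2) = -22.
Solving the tridiagonal system: m_0 = -943/91, m_1 = 430/91, m_2 = 220/91, m_3 = -1331/273.
On [4, 7], with g_2(x) = a_2 + b_2·(x - 4) + c_2·(x - 4)² + d_2·(x - 4)³: c_2 = m_2/2 = 110/91, d_2 = (m_3 - m_2)/(6h_2) = -1991/4914, b_2 = Δ_2 - h_2(2m_2 + m_3)/6 = 671/182.

-0.4052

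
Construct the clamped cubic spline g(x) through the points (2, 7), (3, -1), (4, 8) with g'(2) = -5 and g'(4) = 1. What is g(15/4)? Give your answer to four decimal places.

6.5352

With M_i denoting the second derivative at x_i, h_i = 1, 1, and Δ_i = (y_(i+1) − y_i)/h_i = -8, 9:
  1·M_0 + 4·M_1 + 1·M_2 = 6(Δ_1 - Δ_0) = 102
Clamped end conditions give two more equations: 2h_0·M_0 + h_0·M_1 = 6(Δ_0 - g'(2)) = -18 and h_1·M_1 + 2h_1·M_2 = 6(g'(4) - Δ_1) = -48.
Hence M_0 = -63/2, M_1 = 45, M_2 = -93/2.
On [3, 4], g(x) = -1 + 7/4·(x - 3) + 45/2·(x - 3)² - 61/4·(x - 3)³.
With (x - 3) = 3/4: g(15/4) = 1673/256.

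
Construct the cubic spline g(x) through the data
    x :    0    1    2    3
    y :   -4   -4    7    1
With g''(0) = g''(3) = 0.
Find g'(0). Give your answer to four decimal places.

-4.0667

Put M_i = g'' at the i-th knot. Here h = (1, 1, 1) and Δ = (0, 11, -6), so the interior equations h_(i-1)·M_(i-1) + 2(h_(i-1)+h_i)·M_i + h_i·M_(i+1) = 6(Δ_i − Δ_(i-1)) read
  1·M_0 + 4·M_1 + 1·M_2 = 6(Δ_1 - Δ_0) = 66
  1·M_1 + 4·M_2 + 1·M_3 = 6(Δ_2 - Δ_1) = -102
Natural end conditions: M_0 = M_3 = 0.
Solving: M_0 = 0, M_1 = 122/5, M_2 = -158/5, M_3 = 0.
On [0, 1], g'(x) = b_0 + 2c_0·x + 3d_0·x² with b_0 = Δ_0 - h_0(2M_0 + M_1)/6 = -61/15, c_0 = M_0/2 = 0, d_0 = (M_1 - M_0)/(6h_0) = 61/15. So g'(0) = -61/15.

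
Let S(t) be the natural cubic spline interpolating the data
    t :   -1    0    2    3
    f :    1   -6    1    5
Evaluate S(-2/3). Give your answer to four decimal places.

Put m_i = S'' at the i-th knot. Here h = (1, 2, 1) and Δ = (-7, 7/2, 4), so the interior equations h_(i-1)·m_(i-1) + 2(h_(i-1)+h_i)·m_i + h_i·m_(i+1) = 6(Δ_i − Δ_(i-1)) read
  1·m_0 + 6·m_1 + 2·m_2 = 6(Δ_1 - Δ_0) = 63
  2·m_1 + 6·m_2 + 1·m_3 = 6(Δ_2 - Δ_1) = 3
Natural end conditions: m_0 = m_3 = 0.
Hence m_0 = 0, m_1 = 93/8, m_2 = -27/8, m_3 = 0.
On [-1, 0], S(t) = 1 - 143/16·(t + 1) + 0·(t + 1)² + 31/16·(t + 1)³.
With (t + 1) = 1/3: S(-2/3) = -103/54.

-1.9074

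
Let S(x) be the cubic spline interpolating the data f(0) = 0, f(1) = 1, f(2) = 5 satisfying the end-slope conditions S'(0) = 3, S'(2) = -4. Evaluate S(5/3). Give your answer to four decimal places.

Write M_i for S''(x_i). With h_i = 1, 1 and divided differences Δ_i = 1, 4, the continuity of S' gives the tridiagonal system
  1·M_0 + 4·M_1 + 1·M_2 = 6(Δ_1 - Δ_0) = 18
Clamped end conditions give two more equations: 2h_0·M_0 + h_0·M_1 = 6(Δ_0 - S'(0)) = -12 and h_1·M_1 + 2h_1·M_2 = 6(S'(2) - Δ_1) = -48.
Hence M_0 = -14, M_1 = 16, M_2 = -32.
On [1, 2], S(x) = 1 + 4·(x - 1) + 8·(x - 1)² - 8·(x - 1)³.
With (x - 1) = 2/3: S(5/3) = 131/27.

4.8519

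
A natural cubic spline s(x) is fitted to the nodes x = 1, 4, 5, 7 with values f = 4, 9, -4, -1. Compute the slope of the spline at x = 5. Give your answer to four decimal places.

Put m_i = s'' at the i-th knot. Here h = (3, 1, 2) and Δ = (5/3, -13, 3/2), so the interior equations h_(i-1)·m_(i-1) + 2(h_(i-1)+h_i)·m_i + h_i·m_(i+1) = 6(Δ_i − Δ_(i-1)) read
  3·m_0 + 8·m_1 + 1·m_2 = 6(Δ_1 - Δ_0) = -88
  1·m_1 + 6·m_2 + 2·m_3 = 6(Δ_2 - Δ_1) = 87
Natural end conditions: m_0 = m_3 = 0.
Solving the tridiagonal system: m_0 = 0, m_1 = -615/47, m_2 = 784/47, m_3 = 0.
On [5, 7], s'(x) = b_2 + 2c_2·(x - 5) + 3d_2·(x - 5)² with b_2 = Δ_2 - h_2(2m_2 + m_3)/6 = -2713/282, c_2 = m_2/2 = 392/47, d_2 = (m_3 - m_2)/(6h_2) = -196/141. So s'(5) = -2713/282.

-9.6206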